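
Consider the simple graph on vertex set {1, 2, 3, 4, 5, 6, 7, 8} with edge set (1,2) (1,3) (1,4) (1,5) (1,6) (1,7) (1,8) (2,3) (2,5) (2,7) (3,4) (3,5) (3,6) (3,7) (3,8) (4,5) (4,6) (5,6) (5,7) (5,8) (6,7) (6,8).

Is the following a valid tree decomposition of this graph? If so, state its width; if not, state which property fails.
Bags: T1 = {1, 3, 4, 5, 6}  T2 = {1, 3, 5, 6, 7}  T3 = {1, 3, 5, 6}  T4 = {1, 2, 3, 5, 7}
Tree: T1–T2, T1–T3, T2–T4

No — vertex 8 appears in no bag.

A tree decomposition must satisfy three properties: every vertex lies in some bag; for every edge, both endpoints lie together in some bag; and for every vertex, the bags containing it form a connected subtree. Here vertex 8 appears in no bag, so the decomposition is invalid.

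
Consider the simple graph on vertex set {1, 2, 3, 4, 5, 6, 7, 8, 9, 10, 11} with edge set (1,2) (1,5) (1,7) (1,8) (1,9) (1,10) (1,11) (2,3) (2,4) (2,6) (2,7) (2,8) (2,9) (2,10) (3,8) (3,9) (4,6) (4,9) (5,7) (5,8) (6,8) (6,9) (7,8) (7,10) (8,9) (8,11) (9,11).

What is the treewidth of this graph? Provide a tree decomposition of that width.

Each bag holds 4 vertices, so the decomposition has width 3, which upper-bounds the treewidth. On the other hand G contains the 4-clique {1, 2, 8, 9}. A clique must lie in a single bag of any decomposition, so no decomposition can have width below 3. Combining the bounds, tw(G) = 3.

Treewidth 3.
One such decomposition:
Bags: B1 = {1, 2, 8, 9}  B2 = {2, 3, 8, 9}  B3 = {1, 2, 7, 8}  B4 = {1, 2, 7, 10}  B5 = {1, 5, 7, 8}  B6 = {2, 6, 8, 9}  B7 = {1, 8, 9, 11}  B8 = {2, 4, 6, 9}
Tree: B1–B2, B1–B3, B3–B4, B3–B5, B1–B6, B1–B7, B6–B8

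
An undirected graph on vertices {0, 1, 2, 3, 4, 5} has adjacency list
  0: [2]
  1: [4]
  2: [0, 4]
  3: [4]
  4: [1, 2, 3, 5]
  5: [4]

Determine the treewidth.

1

A width-1 tree decomposition is:
Bags: B1 = {2, 4}  B2 = {4, 5}  B3 = {3, 4}  B4 = {1, 4}  B5 = {0, 2}
Tree: B1–B2, B2–B3, B1–B4, B1–B5
Every bag has size at most 2, so the width is 2 − 1 = 1 and tw(G) ≤ 1. Any graph with an edge has treewidth ≥ 1, and G has the edge 4–2. Hence tw(G) = 1 exactly.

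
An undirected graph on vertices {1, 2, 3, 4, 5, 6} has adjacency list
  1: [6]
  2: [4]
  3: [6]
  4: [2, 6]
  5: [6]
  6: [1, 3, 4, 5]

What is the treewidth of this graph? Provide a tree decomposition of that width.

Each bag holds 2 vertices, so the decomposition has width 1, which upper-bounds the treewidth. Since G has at least one edge (e.g. 4–6), it is not an edgeless graph, so tw(G) ≥ 1. Therefore the treewidth is 1.

Treewidth 1.
One such decomposition:
Bags: B1 = {4, 6}  B2 = {3, 6}  B3 = {5, 6}  B4 = {1, 6}  B5 = {2, 4}
Tree: B1–B2, B1–B3, B3–B4, B1–B5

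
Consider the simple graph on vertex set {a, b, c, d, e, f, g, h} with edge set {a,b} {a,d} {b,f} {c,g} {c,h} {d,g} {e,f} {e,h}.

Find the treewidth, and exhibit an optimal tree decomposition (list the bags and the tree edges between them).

Every bag has size at most 3, so the width is 3 − 1 = 2 and tw(G) ≤ 2. Since h–c–g–d–a–b–f–e–h is a cycle in G, G is not acyclic. Forests are exactly the graphs of treewidth ≤ 1, so tw(G) ≥ 2. Combining the bounds, tw(G) = 2.

Treewidth 2.
Bags: B1 = {c, g, h}  B2 = {d, g, h}  B3 = {a, d, h}  B4 = {a, b, h}  B5 = {b, f, h}  B6 = {e, f, h}
Tree: B1–B2, B2–B3, B3–B4, B4–B5, B5–B6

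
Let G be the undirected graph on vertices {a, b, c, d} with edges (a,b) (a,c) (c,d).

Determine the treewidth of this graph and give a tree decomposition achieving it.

Treewidth 1.
One such decomposition:
Bags: B1 = {a, b}  B2 = {a, c}  B3 = {c, d}
Tree: B1–B2, B2–B3

The largest bag has 2 vertices, giving width 1; this decomposition certifies tw(G) ≤ 1. Since G has at least one edge (e.g. b–a), it is not an edgeless graph, so tw(G) ≥ 1. Hence tw(G) = 1 exactly.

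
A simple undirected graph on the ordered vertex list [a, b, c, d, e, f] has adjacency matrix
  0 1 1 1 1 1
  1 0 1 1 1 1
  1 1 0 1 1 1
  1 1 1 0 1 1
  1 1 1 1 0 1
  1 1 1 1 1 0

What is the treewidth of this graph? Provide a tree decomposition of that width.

Treewidth 5.
Bags: B1 = {a, b, c, d, e, f}
Tree: (single bag)

With just one bag of size 6, the width is 6 − 1 = 5, so tw(G) ≤ 5. For the lower bound, the 6 vertices {a, b, c, d, e, f} are pairwise adjacent, and any tree decomposition puts a clique entirely inside one bag — forcing width ≥ 5. Hence tw(G) = 5 exactly.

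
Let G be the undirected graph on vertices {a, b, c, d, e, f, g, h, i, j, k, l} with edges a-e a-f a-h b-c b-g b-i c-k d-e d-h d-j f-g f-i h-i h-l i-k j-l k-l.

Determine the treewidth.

3

A width-3 tree decomposition is:
Bags: B1 = {a, d, e, j}  B2 = {a, d, h, j}  B3 = {a, h, j, l}  B4 = {a, f, h, l}  B5 = {f, h, i, l}  B6 = {f, i, k, l}  B7 = {f, g, i, k}  B8 = {b, g, i, k}  B9 = {b, c, g, k}
Tree: B1–B2, B2–B3, B3–B4, B4–B5, B5–B6, B6–B7, B7–B8, B8–B9
Each bag holds 4 vertices, so the decomposition has width 3, which upper-bounds the treewidth. For the lower bound: the 4 vertex sets {d,e,j}, {a}, {h}, {f,i,k,l} are disjoint, each induces a connected subgraph, and every pair is joined by at least one edge of G. Contracting each set to a single vertex therefore yields K_{4} as a minor, and since treewidth is minor-monotone, tw(G) ≥ tw(K_{4}) = 3. Therefore the treewidth is 3.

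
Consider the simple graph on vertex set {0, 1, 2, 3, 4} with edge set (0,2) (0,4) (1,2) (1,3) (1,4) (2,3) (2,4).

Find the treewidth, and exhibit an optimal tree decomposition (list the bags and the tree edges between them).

Treewidth 2.
Bags: B1 = {1, 2, 4}  B2 = {0, 2, 4}  B3 = {1, 2, 3}
Tree: B1–B2, B1–B3

The largest bag has 3 vertices, giving width 2; this decomposition certifies tw(G) ≤ 2. On the other hand G contains the 3-clique {0, 2, 4}. A clique must lie in a single bag of any decomposition, so no decomposition can have width below 2. Therefore the treewidth is 2.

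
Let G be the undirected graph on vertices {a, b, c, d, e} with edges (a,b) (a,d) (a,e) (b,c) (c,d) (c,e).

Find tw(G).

2

A width-2 tree decomposition is:
Bags: B1 = {a, b, c}  B2 = {a, c, e}  B3 = {a, c, d}
Tree: B1–B2, B2–B3
Each bag holds 3 vertices, so the decomposition has width 2, which upper-bounds the treewidth. The edges b–a–e–c–b form a cycle, so G is not a tree and its treewidth is at least 2. Therefore the treewidth is 2.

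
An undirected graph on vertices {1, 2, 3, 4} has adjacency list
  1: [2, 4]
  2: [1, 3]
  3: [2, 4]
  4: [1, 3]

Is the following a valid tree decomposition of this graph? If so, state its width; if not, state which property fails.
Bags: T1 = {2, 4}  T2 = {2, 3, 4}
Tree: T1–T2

A tree decomposition must satisfy three properties: every vertex lies in some bag; for every edge, both endpoints lie together in some bag; and for every vertex, the bags containing it form a connected subtree. Here vertex 1 appears in no bag, so the decomposition is invalid.

No — vertex 1 appears in no bag.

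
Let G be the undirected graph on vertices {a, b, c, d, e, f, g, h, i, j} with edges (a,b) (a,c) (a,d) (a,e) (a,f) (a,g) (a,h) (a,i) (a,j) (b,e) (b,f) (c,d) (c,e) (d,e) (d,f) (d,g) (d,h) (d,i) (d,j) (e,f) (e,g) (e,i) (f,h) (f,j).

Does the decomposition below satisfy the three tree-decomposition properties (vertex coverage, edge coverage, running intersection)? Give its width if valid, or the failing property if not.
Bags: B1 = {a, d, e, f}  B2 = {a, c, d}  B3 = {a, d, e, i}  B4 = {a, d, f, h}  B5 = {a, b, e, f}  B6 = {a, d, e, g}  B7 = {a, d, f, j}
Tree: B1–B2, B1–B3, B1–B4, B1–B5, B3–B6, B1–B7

A tree decomposition must satisfy three properties: every vertex lies in some bag; for every edge, both endpoints lie together in some bag; and for every vertex, the bags containing it form a connected subtree. Here edge (e,c) lies in no bag, so the decomposition is invalid.

No — edge (e,c) lies in no bag.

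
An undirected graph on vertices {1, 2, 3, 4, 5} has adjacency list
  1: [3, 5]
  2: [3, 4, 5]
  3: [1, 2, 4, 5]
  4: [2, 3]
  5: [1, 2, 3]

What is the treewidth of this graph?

2

A width-2 tree decomposition is:
Bags: B1 = {2, 3, 4}  B2 = {2, 3, 5}  B3 = {1, 3, 5}
Tree: B1–B2, B2–B3
Each bag holds 3 vertices, so the decomposition has width 2, which upper-bounds the treewidth. For the lower bound, the 3 vertices {1, 3, 5} are pairwise adjacent, and any tree decomposition puts a clique entirely inside one bag — forcing width ≥ 2. Hence tw(G) = 2 exactly.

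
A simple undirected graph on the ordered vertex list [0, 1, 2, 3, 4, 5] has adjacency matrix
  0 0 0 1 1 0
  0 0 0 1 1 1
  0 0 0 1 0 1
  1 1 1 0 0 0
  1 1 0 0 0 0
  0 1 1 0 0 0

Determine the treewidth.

2

A width-2 tree decomposition is:
Bags: B1 = {1, 2, 5}  B2 = {1, 2, 3}  B3 = {1, 3, 4}  B4 = {0, 3, 4}
Tree: B1–B2, B2–B3, B3–B4
Each bag holds 3 vertices, so the decomposition has width 2, which upper-bounds the treewidth. Since 5–2–3–1–5 is a cycle in G, G is not acyclic. Forests are exactly the graphs of treewidth ≤ 1, so tw(G) ≥ 2. Combining the bounds, tw(G) = 2.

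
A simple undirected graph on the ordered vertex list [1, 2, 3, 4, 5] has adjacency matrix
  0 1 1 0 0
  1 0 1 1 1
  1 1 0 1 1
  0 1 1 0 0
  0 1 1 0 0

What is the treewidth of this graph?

A width-2 tree decomposition is:
Bags: B1 = {2, 3, 5}  B2 = {1, 2, 3}  B3 = {2, 3, 4}
Tree: B1–B2, B2–B3
Each bag holds 3 vertices, so the decomposition has width 2, which upper-bounds the treewidth. On the other hand G contains the 3-clique {1, 2, 3}. A clique must lie in a single bag of any decomposition, so no decomposition can have width below 2. The upper and lower bounds meet at 2, so that is the treewidth.

2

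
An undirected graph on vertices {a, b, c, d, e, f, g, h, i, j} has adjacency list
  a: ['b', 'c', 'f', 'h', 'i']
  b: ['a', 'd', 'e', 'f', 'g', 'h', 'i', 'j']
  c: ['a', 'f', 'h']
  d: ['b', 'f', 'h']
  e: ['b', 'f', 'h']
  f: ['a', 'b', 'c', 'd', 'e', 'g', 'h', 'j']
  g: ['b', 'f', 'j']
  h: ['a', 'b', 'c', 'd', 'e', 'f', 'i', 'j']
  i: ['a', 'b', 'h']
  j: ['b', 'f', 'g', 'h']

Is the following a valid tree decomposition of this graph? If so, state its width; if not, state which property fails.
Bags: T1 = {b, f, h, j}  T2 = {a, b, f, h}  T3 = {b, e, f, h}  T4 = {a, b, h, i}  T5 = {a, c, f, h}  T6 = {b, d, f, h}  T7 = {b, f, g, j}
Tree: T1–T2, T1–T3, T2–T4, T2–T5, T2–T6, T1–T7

Vertex coverage: the bags together contain {a, b, c, d, e, f, g, h, i, j}, the full vertex set. Edge coverage: each edge of G has both endpoints in at least one bag. Running intersection: for every vertex, the bags containing it form a connected subtree. All three properties hold, so this is a valid tree decomposition of width max|bag| − 1 = 3, and hence tw(G) ≤ 3.

Yes; width 3.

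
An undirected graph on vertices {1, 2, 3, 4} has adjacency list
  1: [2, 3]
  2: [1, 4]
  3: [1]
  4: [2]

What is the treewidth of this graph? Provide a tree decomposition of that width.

Treewidth 1.
Bags: B1 = {1, 2}  B2 = {2, 4}  B3 = {1, 3}
Tree: B1–B2, B1–B3

Each bag holds 2 vertices, so the decomposition has width 1, which upper-bounds the treewidth. G has an edge, so its treewidth is at least 1. The upper and lower bounds meet at 1, so that is the treewidth.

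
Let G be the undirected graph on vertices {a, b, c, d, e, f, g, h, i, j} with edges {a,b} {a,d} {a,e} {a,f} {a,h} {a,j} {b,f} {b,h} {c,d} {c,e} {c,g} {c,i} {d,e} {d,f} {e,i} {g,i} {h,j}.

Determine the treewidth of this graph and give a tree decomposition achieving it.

Each bag holds 3 vertices, so the decomposition has width 2, which upper-bounds the treewidth. For the lower bound, the 3 vertices {c, g, i} are pairwise adjacent, and any tree decomposition puts a clique entirely inside one bag — forcing width ≥ 2. Combining the bounds, tw(G) = 2.

Treewidth 2.
One optimal decomposition is:
Bags: B1 = {c, d, e}  B2 = {c, e, i}  B3 = {a, d, e}  B4 = {a, d, f}  B5 = {a, b, f}  B6 = {a, b, h}  B7 = {a, h, j}  B8 = {c, g, i}
Tree: B1–B2, B1–B3, B3–B4, B4–B5, B5–B6, B6–B7, B2–B8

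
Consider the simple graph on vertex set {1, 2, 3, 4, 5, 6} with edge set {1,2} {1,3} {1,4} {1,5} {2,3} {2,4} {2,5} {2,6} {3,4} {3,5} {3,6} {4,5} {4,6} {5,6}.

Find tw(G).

A width-4 tree decomposition is:
Bags: B1 = {2, 3, 4, 5, 6}  B2 = {1, 2, 3, 4, 5}
Tree: B1–B2
Every bag has size at most 5, so the width is 5 − 1 = 4 and tw(G) ≤ 4. For the lower bound, the 5 vertices {1, 2, 3, 4, 5} are pairwise adjacent, and any tree decomposition puts a clique entirely inside one bag — forcing width ≥ 4. The upper and lower bounds meet at 4, so that is the treewidth.

4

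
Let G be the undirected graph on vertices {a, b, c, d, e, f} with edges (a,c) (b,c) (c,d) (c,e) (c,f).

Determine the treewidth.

1

A width-1 tree decomposition is:
Bags: B1 = {c, e}  B2 = {c, d}  B3 = {a, c}  B4 = {b, c}  B5 = {c, f}
Tree: B1–B2, B2–B3, B2–B4, B3–B5
Each bag holds 2 vertices, so the decomposition has width 1, which upper-bounds the treewidth. Since G has at least one edge (e.g. e–c), it is not an edgeless graph, so tw(G) ≥ 1. Therefore the treewidth is 1.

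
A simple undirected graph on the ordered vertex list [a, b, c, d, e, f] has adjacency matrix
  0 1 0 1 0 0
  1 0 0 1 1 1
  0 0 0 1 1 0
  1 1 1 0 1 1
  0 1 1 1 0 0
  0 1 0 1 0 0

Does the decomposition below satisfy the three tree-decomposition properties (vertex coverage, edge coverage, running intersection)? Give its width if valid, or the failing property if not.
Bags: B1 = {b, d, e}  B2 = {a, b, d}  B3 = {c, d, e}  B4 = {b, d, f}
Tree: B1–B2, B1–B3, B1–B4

Yes; width 2.

Checking the three conditions: (i) the bags cover all of {a, b, c, d, e, f}; (ii) for each edge, some bag contains both endpoints; (iii) the bags containing any fixed vertex form a subtree. All hold, so the decomposition is valid with width 3 − 1 = 2.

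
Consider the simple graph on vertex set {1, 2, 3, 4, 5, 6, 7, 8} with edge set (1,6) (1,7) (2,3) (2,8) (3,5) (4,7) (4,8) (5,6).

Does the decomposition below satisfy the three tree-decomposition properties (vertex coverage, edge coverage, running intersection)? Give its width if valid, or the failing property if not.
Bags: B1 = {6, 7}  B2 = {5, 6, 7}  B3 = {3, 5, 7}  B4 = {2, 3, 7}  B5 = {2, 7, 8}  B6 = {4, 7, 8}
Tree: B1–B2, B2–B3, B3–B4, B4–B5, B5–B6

A tree decomposition must satisfy three properties: every vertex lies in some bag; for every edge, both endpoints lie together in some bag; and for every vertex, the bags containing it form a connected subtree. Here vertex 1 appears in no bag, so the decomposition is invalid.

No — vertex 1 appears in no bag.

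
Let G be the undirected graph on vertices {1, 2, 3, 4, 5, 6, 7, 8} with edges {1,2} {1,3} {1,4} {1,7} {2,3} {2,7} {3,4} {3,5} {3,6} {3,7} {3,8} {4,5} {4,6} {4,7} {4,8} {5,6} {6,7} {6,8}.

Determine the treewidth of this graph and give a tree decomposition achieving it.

Treewidth 3.
One optimal decomposition is:
Bags: B1 = {1, 2, 3, 7}  B2 = {1, 3, 4, 7}  B3 = {3, 4, 6, 7}  B4 = {3, 4, 5, 6}  B5 = {3, 4, 6, 8}
Tree: B1–B2, B2–B3, B3–B4, B3–B5

Every bag has size at most 4, so the width is 4 − 1 = 3 and tw(G) ≤ 3. On the other hand G contains the 4-clique {1, 2, 3, 7}. A clique must lie in a single bag of any decomposition, so no decomposition can have width below 3. The upper and lower bounds meet at 3, so that is the treewidth.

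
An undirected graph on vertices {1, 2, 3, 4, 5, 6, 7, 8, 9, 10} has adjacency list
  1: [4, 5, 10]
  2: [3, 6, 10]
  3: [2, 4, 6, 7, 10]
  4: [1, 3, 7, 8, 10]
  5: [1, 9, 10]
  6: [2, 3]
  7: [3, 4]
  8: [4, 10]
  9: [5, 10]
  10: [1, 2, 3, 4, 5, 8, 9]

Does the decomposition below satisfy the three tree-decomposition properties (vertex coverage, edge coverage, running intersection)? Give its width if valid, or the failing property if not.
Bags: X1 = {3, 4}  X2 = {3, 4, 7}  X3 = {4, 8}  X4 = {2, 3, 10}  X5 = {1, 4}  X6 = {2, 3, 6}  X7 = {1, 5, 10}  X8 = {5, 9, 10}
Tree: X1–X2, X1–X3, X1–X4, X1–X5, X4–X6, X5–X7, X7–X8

No — edge (10,4) lies in no bag.

A tree decomposition must satisfy three properties: every vertex lies in some bag; for every edge, both endpoints lie together in some bag; and for every vertex, the bags containing it form a connected subtree. Here edge (10,4) lies in no bag, so the decomposition is invalid.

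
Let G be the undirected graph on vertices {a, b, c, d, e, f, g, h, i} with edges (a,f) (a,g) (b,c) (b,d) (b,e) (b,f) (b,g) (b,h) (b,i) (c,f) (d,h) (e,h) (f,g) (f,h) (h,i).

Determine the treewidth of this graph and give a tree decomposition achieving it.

Treewidth 2.
Bags: B1 = {b, d, h}  B2 = {b, f, h}  B3 = {b, c, f}  B4 = {b, e, h}  B5 = {b, h, i}  B6 = {b, f, g}  B7 = {a, f, g}
Tree: B1–B2, B2–B3, B1–B4, B2–B5, B3–B6, B6–B7

The largest bag has 3 vertices, giving width 2; this decomposition certifies tw(G) ≤ 2. On the other hand G contains the 3-clique {a, f, g}. A clique must lie in a single bag of any decomposition, so no decomposition can have width below 2. Hence tw(G) = 2 exactly.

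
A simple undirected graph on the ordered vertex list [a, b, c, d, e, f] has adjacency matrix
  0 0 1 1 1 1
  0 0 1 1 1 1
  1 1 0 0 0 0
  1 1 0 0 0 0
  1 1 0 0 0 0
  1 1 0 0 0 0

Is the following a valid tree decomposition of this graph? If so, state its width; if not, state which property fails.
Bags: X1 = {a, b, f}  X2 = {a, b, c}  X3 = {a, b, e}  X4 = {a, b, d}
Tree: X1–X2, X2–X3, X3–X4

Yes; width 2.

Every vertex of G appears in some bag (union = {a, b, c, d, e, f}); every edge is covered by a bag; and for each vertex v the set of bags containing v is connected in the bag tree. The decomposition is therefore valid. The largest bag has 3 vertices, so the width is 2.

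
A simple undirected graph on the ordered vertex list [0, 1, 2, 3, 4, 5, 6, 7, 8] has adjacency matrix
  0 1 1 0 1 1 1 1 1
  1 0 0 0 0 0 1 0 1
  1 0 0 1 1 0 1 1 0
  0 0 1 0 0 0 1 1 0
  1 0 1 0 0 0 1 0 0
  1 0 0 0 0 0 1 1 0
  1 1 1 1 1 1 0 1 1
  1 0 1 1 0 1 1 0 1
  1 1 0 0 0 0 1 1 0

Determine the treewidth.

3

A width-3 tree decomposition is:
Bags: B1 = {0, 6, 7, 8}  B2 = {0, 2, 6, 7}  B3 = {0, 2, 4, 6}  B4 = {2, 3, 6, 7}  B5 = {0, 1, 6, 8}  B6 = {0, 5, 6, 7}
Tree: B1–B2, B2–B3, B2–B4, B1–B5, B1–B6
Every bag has size at most 4, so the width is 4 − 1 = 3 and tw(G) ≤ 3. On the other hand G contains the 4-clique {0, 1, 6, 8}. A clique must lie in a single bag of any decomposition, so no decomposition can have width below 3. Hence tw(G) = 3 exactly.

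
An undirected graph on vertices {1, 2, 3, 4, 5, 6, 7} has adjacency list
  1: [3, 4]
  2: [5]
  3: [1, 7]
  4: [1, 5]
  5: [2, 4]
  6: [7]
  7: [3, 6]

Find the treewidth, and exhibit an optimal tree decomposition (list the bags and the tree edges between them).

Each bag holds 2 vertices, so the decomposition has width 1, which upper-bounds the treewidth. G has an edge, so its treewidth is at least 1. Combining the bounds, tw(G) = 1.

Treewidth 1.
One optimal decomposition is:
Bags: B1 = {2, 5}  B2 = {4, 5}  B3 = {1, 4}  B4 = {1, 3}  B5 = {3, 7}  B6 = {6, 7}
Tree: B1–B2, B2–B3, B3–B4, B4–B5, B5–B6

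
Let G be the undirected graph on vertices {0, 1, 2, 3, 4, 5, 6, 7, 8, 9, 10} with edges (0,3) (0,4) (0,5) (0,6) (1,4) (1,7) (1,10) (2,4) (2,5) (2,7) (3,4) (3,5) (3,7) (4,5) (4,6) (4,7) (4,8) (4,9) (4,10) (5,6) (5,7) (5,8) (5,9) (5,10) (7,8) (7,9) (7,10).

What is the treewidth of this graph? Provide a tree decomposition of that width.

Every bag has size at most 4, so the width is 4 − 1 = 3 and tw(G) ≤ 3. Conversely, {1, 4, 7, 10} is a clique of size 4, and the vertices of any clique must share a bag in every tree decomposition; so some bag has ≥ 4 vertices and tw(G) ≥ 3. Therefore the treewidth is 3.

Treewidth 3.
One optimal decomposition is:
Bags: B1 = {4, 5, 7, 8}  B2 = {4, 5, 7, 10}  B3 = {3, 4, 5, 7}  B4 = {0, 3, 4, 5}  B5 = {4, 5, 7, 9}  B6 = {2, 4, 5, 7}  B7 = {0, 4, 5, 6}  B8 = {1, 4, 7, 10}
Tree: B1–B2, B1–B3, B3–B4, B2–B5, B1–B6, B4–B7, B2–B8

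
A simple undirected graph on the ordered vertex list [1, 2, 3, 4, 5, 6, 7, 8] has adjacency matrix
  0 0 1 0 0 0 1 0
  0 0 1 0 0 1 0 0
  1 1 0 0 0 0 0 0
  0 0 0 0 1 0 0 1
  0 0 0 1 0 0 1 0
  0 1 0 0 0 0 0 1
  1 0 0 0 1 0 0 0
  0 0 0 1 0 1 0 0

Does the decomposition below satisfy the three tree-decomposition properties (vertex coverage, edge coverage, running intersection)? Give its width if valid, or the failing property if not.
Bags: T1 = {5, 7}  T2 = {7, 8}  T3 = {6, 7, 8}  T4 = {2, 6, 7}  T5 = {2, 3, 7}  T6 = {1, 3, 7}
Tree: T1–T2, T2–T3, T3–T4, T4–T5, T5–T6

A tree decomposition must satisfy three properties: every vertex lies in some bag; for every edge, both endpoints lie together in some bag; and for every vertex, the bags containing it form a connected subtree. Here vertex 4 appears in no bag, so the decomposition is invalid.

No — vertex 4 appears in no bag.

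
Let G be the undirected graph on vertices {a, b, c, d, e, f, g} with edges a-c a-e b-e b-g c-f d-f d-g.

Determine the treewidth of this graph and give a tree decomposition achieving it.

Treewidth 2.
One such decomposition:
Bags: B1 = {c, d, f}  B2 = {a, c, d}  B3 = {a, d, e}  B4 = {b, d, e}  B5 = {b, d, g}
Tree: B1–B2, B2–B3, B3–B4, B4–B5

Every bag has size at most 3, so the width is 3 − 1 = 2 and tw(G) ≤ 2. The edges d–f–c–a–e–b–g–d form a cycle, so G is not a tree and its treewidth is at least 2. Therefore the treewidth is 2.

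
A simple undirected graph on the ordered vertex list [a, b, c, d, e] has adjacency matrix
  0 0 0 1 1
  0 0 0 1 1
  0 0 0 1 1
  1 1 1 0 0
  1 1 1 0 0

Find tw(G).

A width-2 tree decomposition is:
Bags: B1 = {c, d, e}  B2 = {b, d, e}  B3 = {a, d, e}
Tree: B1–B2, B2–B3
The largest bag has 3 vertices, giving width 2; this decomposition certifies tw(G) ≤ 2. The edges d–c–e–b–d form a cycle, so G is not a tree and its treewidth is at least 2. Combining the bounds, tw(G) = 2.

2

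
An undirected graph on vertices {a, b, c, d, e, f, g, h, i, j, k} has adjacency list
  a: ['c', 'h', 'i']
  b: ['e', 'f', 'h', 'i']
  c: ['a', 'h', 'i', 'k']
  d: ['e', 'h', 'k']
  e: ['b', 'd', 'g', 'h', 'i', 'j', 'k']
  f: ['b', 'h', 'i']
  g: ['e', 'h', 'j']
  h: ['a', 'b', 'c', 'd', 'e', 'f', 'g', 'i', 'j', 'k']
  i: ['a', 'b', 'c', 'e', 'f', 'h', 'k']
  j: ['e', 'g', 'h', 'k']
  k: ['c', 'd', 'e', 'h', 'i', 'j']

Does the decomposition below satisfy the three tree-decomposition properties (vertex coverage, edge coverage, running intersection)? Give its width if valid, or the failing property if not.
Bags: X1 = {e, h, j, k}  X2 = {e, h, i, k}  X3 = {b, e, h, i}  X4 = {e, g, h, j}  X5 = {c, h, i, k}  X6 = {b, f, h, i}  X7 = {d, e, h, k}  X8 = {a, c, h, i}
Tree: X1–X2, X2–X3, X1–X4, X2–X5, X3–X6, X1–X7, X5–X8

Yes; width 3.

Checking the three conditions: (i) the bags cover all of {a, b, c, d, e, f, g, h, i, j, k}; (ii) for each edge, some bag contains both endpoints; (iii) the bags containing any fixed vertex form a subtree. All hold, so the decomposition is valid with width 4 − 1 = 3.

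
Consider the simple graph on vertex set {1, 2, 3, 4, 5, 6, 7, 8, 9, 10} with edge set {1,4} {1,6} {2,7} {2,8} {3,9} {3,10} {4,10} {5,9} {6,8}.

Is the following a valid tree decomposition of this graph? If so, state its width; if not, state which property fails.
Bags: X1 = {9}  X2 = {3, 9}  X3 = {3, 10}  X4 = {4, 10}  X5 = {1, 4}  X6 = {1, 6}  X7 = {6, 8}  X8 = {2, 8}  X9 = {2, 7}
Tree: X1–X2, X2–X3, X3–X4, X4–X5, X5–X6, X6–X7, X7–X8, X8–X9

No — vertex 5 appears in no bag.

A tree decomposition must satisfy three properties: every vertex lies in some bag; for every edge, both endpoints lie together in some bag; and for every vertex, the bags containing it form a connected subtree. Here vertex 5 appears in no bag, so the decomposition is invalid.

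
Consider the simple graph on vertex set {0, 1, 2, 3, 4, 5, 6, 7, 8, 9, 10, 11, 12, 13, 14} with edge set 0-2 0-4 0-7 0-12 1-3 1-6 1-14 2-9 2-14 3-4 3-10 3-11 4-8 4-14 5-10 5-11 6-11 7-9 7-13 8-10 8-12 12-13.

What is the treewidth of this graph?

3

A width-3 tree decomposition is:
Bags: B1 = {7, 9, 12, 13}  B2 = {0, 7, 9, 12}  B3 = {0, 2, 9, 12}  B4 = {0, 2, 8, 12}  B5 = {0, 2, 4, 8}  B6 = {2, 4, 8, 14}  B7 = {4, 8, 10, 14}  B8 = {3, 4, 10, 14}  B9 = {1, 3, 10, 14}  B10 = {1, 3, 5, 10}  B11 = {1, 3, 5, 11}  B12 = {1, 5, 6, 11}
Tree: B1–B2, B2–B3, B3–B4, B4–B5, B5–B6, B6–B7, B7–B8, B8–B9, B9–B10, B10–B11, B11–B12
Every bag has size at most 4, so the width is 4 − 1 = 3 and tw(G) ≤ 3. For the lower bound: the 4 vertex sets {7,9,13}, {12}, {0}, {2,4,8,14} are disjoint, each induces a connected subgraph, and every pair is joined by at least one edge of G. Contracting each set to a single vertex therefore yields K_{4} as a minor, and since treewidth is minor-monotone, tw(G) ≥ tw(K_{4}) = 3. Combining the bounds, tw(G) = 3.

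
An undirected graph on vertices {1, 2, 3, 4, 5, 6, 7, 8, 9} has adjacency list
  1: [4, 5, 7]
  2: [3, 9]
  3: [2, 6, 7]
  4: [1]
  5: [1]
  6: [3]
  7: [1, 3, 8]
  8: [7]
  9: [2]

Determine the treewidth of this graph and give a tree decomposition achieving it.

Treewidth 1.
Bags: B1 = {7, 8}  B2 = {1, 7}  B3 = {3, 7}  B4 = {1, 5}  B5 = {1, 4}  B6 = {2, 3}  B7 = {3, 6}  B8 = {2, 9}
Tree: B1–B2, B1–B3, B2–B4, B4–B5, B3–B6, B3–B7, B6–B8

Every bag has size at most 2, so the width is 2 − 1 = 1 and tw(G) ≤ 1. Any graph with an edge has treewidth ≥ 1, and G has the edge 7–8. Therefore the treewidth is 1.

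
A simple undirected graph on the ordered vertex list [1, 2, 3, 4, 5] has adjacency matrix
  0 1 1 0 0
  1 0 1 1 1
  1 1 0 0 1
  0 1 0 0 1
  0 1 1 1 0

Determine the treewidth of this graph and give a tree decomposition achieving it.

Treewidth 2.
One such decomposition:
Bags: B1 = {2, 4, 5}  B2 = {2, 3, 5}  B3 = {1, 2, 3}
Tree: B1–B2, B2–B3

The largest bag has 3 vertices, giving width 2; this decomposition certifies tw(G) ≤ 2. On the other hand G contains the 3-clique {1, 2, 3}. A clique must lie in a single bag of any decomposition, so no decomposition can have width below 2. Therefore the treewidth is 2.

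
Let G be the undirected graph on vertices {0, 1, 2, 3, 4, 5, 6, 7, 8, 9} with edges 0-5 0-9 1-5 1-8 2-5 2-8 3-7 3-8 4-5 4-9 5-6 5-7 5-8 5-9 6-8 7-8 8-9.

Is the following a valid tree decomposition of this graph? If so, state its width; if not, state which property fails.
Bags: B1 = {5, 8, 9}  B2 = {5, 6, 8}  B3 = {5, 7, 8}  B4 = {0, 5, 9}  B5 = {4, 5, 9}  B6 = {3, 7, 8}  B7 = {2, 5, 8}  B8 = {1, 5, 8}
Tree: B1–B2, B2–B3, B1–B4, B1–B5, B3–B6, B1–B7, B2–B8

Yes; width 2.

Checking the three conditions: (i) the bags cover all of {0, 1, 2, 3, 4, 5, 6, 7, 8, 9}; (ii) for each edge, some bag contains both endpoints; (iii) the bags containing any fixed vertex form a subtree. All hold, so the decomposition is valid with width 3 − 1 = 2.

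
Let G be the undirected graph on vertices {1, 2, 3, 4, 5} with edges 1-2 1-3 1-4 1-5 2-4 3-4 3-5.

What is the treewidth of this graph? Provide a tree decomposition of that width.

Each bag holds 3 vertices, so the decomposition has width 2, which upper-bounds the treewidth. On the other hand G contains the 3-clique {1, 2, 4}. A clique must lie in a single bag of any decomposition, so no decomposition can have width below 2. Hence tw(G) = 2 exactly.

Treewidth 2.
One optimal decomposition is:
Bags: B1 = {1, 2, 4}  B2 = {1, 3, 4}  B3 = {1, 3, 5}
Tree: B1–B2, B2–B3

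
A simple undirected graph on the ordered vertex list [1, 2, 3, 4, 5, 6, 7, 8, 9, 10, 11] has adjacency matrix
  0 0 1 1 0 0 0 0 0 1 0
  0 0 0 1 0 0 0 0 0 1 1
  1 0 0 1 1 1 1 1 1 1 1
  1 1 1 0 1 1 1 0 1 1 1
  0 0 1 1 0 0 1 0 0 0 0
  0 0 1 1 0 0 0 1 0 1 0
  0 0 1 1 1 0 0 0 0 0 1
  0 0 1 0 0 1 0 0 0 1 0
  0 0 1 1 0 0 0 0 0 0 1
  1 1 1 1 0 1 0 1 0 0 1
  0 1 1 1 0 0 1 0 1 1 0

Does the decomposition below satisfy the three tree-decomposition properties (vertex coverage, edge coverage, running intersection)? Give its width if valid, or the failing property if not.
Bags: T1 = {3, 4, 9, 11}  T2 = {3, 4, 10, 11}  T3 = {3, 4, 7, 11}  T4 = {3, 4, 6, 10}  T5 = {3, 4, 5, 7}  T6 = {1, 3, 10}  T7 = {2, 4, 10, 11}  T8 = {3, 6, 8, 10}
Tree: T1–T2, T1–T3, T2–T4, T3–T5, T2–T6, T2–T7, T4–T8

A tree decomposition must satisfy three properties: every vertex lies in some bag; for every edge, both endpoints lie together in some bag; and for every vertex, the bags containing it form a connected subtree. Here edge (4,1) lies in no bag, so the decomposition is invalid.

No — edge (4,1) lies in no bag.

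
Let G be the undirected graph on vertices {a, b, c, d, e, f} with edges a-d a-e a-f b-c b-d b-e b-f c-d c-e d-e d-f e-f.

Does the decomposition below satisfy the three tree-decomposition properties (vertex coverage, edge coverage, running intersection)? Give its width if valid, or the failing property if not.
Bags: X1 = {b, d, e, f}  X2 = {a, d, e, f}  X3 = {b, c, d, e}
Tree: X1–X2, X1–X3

Yes; width 3.

Checking the three conditions: (i) the bags cover all of {a, b, c, d, e, f}; (ii) for each edge, some bag contains both endpoints; (iii) the bags containing any fixed vertex form a subtree. All hold, so the decomposition is valid with width 4 − 1 = 3.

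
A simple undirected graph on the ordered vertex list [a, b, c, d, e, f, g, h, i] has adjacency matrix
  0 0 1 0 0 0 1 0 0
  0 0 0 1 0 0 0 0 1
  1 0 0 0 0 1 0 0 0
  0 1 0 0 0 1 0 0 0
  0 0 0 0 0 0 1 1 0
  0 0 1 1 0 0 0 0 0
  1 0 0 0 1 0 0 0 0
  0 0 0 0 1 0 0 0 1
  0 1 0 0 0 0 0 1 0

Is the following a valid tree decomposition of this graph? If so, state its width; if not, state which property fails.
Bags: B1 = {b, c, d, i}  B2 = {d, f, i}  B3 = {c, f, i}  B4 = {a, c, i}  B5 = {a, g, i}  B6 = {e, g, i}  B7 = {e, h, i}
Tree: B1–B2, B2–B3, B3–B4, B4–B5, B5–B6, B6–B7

A tree decomposition must satisfy three properties: every vertex lies in some bag; for every edge, both endpoints lie together in some bag; and for every vertex, the bags containing it form a connected subtree. Here bags containing vertex c are not connected in the tree, so the decomposition is invalid.

No — bags containing vertex c are not connected in the tree.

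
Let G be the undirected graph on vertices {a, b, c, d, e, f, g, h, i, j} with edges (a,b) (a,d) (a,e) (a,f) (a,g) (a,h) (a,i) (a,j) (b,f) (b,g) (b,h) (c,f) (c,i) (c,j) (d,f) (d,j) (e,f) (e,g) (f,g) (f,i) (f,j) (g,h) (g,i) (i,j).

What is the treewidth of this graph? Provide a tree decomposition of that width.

Treewidth 3.
One such decomposition:
Bags: B1 = {a, b, f, g}  B2 = {a, f, g, i}  B3 = {a, e, f, g}  B4 = {a, f, i, j}  B5 = {a, b, g, h}  B6 = {a, d, f, j}  B7 = {c, f, i, j}
Tree: B1–B2, B1–B3, B2–B4, B1–B5, B4–B6, B4–B7

Each bag holds 4 vertices, so the decomposition has width 3, which upper-bounds the treewidth. On the other hand G contains the 4-clique {a, b, g, h}. A clique must lie in a single bag of any decomposition, so no decomposition can have width below 3. Therefore the treewidth is 3.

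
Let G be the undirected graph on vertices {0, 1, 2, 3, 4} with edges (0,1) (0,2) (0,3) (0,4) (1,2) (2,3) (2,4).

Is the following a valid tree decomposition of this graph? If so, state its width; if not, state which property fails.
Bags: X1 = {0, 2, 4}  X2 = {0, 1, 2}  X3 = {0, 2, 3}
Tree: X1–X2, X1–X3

Checking the three conditions: (i) the bags cover all of {0, 1, 2, 3, 4}; (ii) for each edge, some bag contains both endpoints; (iii) the bags containing any fixed vertex form a subtree. All hold, so the decomposition is valid with width 3 − 1 = 2.

Yes; width 2.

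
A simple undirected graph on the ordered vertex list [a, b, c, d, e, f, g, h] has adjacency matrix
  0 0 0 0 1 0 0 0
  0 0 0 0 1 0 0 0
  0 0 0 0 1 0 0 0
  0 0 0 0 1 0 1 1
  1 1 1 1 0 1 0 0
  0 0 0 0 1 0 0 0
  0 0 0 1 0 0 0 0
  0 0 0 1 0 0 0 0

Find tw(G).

A width-1 tree decomposition is:
Bags: B1 = {d, e}  B2 = {e, f}  B3 = {d, h}  B4 = {b, e}  B5 = {d, g}  B6 = {c, e}  B7 = {a, e}
Tree: B1–B2, B1–B3, B1–B4, B3–B5, B4–B6, B2–B7
Every bag has size at most 2, so the width is 2 − 1 = 1 and tw(G) ≤ 1. Since G has at least one edge (e.g. e–d), it is not an edgeless graph, so tw(G) ≥ 1. Combining the bounds, tw(G) = 1.

1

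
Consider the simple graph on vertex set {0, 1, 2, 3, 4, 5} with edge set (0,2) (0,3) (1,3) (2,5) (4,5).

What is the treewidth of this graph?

1

A width-1 tree decomposition is:
Bags: B1 = {4, 5}  B2 = {2, 5}  B3 = {0, 2}  B4 = {0, 3}  B5 = {1, 3}
Tree: B1–B2, B2–B3, B3–B4, B4–B5
Each bag holds 2 vertices, so the decomposition has width 1, which upper-bounds the treewidth. Since G has at least one edge (e.g. 4–5), it is not an edgeless graph, so tw(G) ≥ 1. Combining the bounds, tw(G) = 1.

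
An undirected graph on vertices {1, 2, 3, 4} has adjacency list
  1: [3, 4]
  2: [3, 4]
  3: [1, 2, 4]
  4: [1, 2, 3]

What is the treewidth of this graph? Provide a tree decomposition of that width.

Each bag holds 3 vertices, so the decomposition has width 2, which upper-bounds the treewidth. Conversely, {1, 3, 4} is a clique of size 3, and the vertices of any clique must share a bag in every tree decomposition; so some bag has ≥ 3 vertices and tw(G) ≥ 2. Hence tw(G) = 2 exactly.

Treewidth 2.
One optimal decomposition is:
Bags: B1 = {1, 3, 4}  B2 = {2, 3, 4}
Tree: B1–B2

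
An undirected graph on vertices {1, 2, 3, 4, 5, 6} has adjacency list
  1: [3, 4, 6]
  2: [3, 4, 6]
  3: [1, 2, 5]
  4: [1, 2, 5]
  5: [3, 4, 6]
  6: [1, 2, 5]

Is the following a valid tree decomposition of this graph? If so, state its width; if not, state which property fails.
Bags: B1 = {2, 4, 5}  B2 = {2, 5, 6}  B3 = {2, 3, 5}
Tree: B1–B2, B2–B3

A tree decomposition must satisfy three properties: every vertex lies in some bag; for every edge, both endpoints lie together in some bag; and for every vertex, the bags containing it form a connected subtree. Here vertex 1 appears in no bag, so the decomposition is invalid.

No — vertex 1 appears in no bag.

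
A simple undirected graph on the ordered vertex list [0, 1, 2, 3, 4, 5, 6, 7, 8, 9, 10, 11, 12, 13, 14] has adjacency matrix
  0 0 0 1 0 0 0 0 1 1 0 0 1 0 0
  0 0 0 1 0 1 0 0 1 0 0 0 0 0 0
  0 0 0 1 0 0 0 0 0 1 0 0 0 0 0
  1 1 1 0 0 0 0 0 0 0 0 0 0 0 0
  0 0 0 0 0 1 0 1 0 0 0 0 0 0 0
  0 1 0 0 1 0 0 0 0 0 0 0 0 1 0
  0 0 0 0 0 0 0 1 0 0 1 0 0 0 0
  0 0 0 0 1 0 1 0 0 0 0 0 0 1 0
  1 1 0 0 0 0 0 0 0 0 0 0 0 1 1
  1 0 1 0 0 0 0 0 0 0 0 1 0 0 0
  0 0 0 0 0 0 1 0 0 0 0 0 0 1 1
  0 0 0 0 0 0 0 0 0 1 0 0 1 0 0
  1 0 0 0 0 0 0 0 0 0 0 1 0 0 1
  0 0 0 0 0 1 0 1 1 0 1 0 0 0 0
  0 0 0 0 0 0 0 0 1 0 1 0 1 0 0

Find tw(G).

A width-3 tree decomposition is:
Bags: B1 = {4, 6, 7, 10}  B2 = {4, 7, 10, 13}  B3 = {4, 5, 10, 13}  B4 = {5, 10, 13, 14}  B5 = {5, 8, 13, 14}  B6 = {1, 5, 8, 14}  B7 = {1, 8, 12, 14}  B8 = {0, 1, 8, 12}  B9 = {0, 1, 3, 12}  B10 = {0, 3, 11, 12}  B11 = {0, 3, 9, 11}  B12 = {2, 3, 9, 11}
Tree: B1–B2, B2–B3, B3–B4, B4–B5, B5–B6, B6–B7, B7–B8, B8–B9, B9–B10, B10–B11, B11–B12
The largest bag has 4 vertices, giving width 3; this decomposition certifies tw(G) ≤ 3. For the lower bound: the 4 vertex sets {4,6,7}, {10}, {13}, {1,5,8,14} are disjoint, each induces a connected subgraph, and every pair is joined by at least one edge of G. Contracting each set to a single vertex therefore yields K_{4} as a minor, and since treewidth is minor-monotone, tw(G) ≥ tw(K_{4}) = 3. Combining the bounds, tw(G) = 3.

3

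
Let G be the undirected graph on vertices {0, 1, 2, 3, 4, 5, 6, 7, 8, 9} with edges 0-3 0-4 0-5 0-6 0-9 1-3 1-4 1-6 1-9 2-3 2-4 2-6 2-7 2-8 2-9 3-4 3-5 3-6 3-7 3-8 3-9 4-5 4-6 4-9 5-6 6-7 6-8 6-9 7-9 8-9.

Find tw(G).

4

A width-4 tree decomposition is:
Bags: B1 = {1, 3, 4, 6, 9}  B2 = {2, 3, 4, 6, 9}  B3 = {0, 3, 4, 6, 9}  B4 = {2, 3, 6, 7, 9}  B5 = {0, 3, 4, 5, 6}  B6 = {2, 3, 6, 8, 9}
Tree: B1–B2, B2–B3, B2–B4, B3–B5, B4–B6
Each bag holds 5 vertices, so the decomposition has width 4, which upper-bounds the treewidth. Conversely, {0, 3, 4, 6, 9} is a clique of size 5, and the vertices of any clique must share a bag in every tree decomposition; so some bag has ≥ 5 vertices and tw(G) ≥ 4. Combining the bounds, tw(G) = 4.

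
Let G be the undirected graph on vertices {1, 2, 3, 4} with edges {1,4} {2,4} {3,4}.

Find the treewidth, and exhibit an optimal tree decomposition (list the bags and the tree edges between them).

Treewidth 1.
One such decomposition:
Bags: B1 = {2, 4}  B2 = {3, 4}  B3 = {1, 4}
Tree: B1–B2, B1–B3

Each bag holds 2 vertices, so the decomposition has width 1, which upper-bounds the treewidth. G has an edge, so its treewidth is at least 1. The upper and lower bounds meet at 1, so that is the treewidth.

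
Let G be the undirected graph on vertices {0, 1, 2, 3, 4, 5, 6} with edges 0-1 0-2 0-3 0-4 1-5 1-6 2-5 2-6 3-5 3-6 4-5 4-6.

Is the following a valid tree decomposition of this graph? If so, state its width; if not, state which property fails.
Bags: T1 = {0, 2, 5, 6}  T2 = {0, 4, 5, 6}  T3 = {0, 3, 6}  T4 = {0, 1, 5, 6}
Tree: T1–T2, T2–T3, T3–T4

A tree decomposition must satisfy three properties: every vertex lies in some bag; for every edge, both endpoints lie together in some bag; and for every vertex, the bags containing it form a connected subtree. Here edge (5,3) lies in no bag, so the decomposition is invalid.

No — edge (5,3) lies in no bag.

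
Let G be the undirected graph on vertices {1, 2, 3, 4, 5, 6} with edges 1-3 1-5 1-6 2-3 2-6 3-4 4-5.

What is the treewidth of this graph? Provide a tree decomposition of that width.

Treewidth 2.
One such decomposition:
Bags: B1 = {1, 4, 5}  B2 = {1, 3, 4}  B3 = {1, 3, 6}  B4 = {2, 3, 6}
Tree: B1–B2, B2–B3, B3–B4

Every bag has size at most 3, so the width is 3 − 1 = 2 and tw(G) ≤ 2. Since 5–4–3–1–5 is a cycle in G, G is not acyclic. Forests are exactly the graphs of treewidth ≤ 1, so tw(G) ≥ 2. The upper and lower bounds meet at 2, so that is the treewidth.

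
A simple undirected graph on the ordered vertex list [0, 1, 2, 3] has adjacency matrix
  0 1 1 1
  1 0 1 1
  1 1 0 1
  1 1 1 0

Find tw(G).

3

A width-3 tree decomposition is:
Bags: B1 = {0, 1, 2, 3}
Tree: (single bag)
With just one bag of size 4, the width is 4 − 1 = 3, so tw(G) ≤ 3. Conversely, {0, 1, 2, 3} is a clique of size 4, and the vertices of any clique must share a bag in every tree decomposition; so some bag has ≥ 4 vertices and tw(G) ≥ 3. Hence tw(G) = 3 exactly.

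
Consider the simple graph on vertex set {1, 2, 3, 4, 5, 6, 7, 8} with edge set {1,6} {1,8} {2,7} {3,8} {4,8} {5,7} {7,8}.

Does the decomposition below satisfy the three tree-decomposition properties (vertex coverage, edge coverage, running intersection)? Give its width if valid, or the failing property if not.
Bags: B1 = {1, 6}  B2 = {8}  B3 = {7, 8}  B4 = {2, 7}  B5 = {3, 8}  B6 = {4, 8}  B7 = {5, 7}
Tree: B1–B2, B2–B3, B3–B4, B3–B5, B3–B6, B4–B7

A tree decomposition must satisfy three properties: every vertex lies in some bag; for every edge, both endpoints lie together in some bag; and for every vertex, the bags containing it form a connected subtree. Here edge (1,8) lies in no bag, so the decomposition is invalid.

No — edge (1,8) lies in no bag.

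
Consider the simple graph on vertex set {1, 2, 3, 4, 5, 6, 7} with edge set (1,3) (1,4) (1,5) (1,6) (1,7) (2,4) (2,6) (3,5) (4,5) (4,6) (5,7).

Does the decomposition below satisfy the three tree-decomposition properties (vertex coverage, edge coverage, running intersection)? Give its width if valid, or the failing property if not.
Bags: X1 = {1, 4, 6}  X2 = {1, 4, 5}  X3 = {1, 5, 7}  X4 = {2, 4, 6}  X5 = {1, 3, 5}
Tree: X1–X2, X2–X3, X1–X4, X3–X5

Yes; width 2.

Checking the three conditions: (i) the bags cover all of {1, 2, 3, 4, 5, 6, 7}; (ii) for each edge, some bag contains both endpoints; (iii) the bags containing any fixed vertex form a subtree. All hold, so the decomposition is valid with width 3 − 1 = 2.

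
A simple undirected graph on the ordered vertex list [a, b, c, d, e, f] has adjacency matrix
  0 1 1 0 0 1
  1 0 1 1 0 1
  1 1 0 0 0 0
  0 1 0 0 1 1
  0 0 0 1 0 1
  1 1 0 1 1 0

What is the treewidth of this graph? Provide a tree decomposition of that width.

Treewidth 2.
One optimal decomposition is:
Bags: B1 = {a, b, f}  B2 = {b, d, f}  B3 = {d, e, f}  B4 = {a, b, c}
Tree: B1–B2, B2–B3, B1–B4

Each bag holds 3 vertices, so the decomposition has width 2, which upper-bounds the treewidth. Conversely, {a, b, c} is a clique of size 3, and the vertices of any clique must share a bag in every tree decomposition; so some bag has ≥ 3 vertices and tw(G) ≥ 2. Therefore the treewidth is 2.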